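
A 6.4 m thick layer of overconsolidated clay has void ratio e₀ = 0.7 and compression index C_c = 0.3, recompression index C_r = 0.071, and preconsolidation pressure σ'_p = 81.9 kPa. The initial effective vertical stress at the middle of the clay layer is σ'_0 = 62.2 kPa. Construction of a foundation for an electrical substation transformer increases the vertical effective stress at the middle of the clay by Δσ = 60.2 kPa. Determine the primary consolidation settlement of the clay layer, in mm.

Final effective stress: σ'_f = 62.2 + 60.2 = 122.4 kPa.
σ'_f = 122.4 > σ'_p = 81.9 kPa, so the stress path crosses the preconsolidation pressure — recompression up to σ'_p, then virgin compression beyond:
S_c = H/(1+e₀)·[C_r·log₁₀(σ'_p/σ'_0) + C_c·log₁₀(σ'_f/σ'_p)]
    = 6.4/1.7 × [0.071×log₁₀(81.9/62.2) + 0.3×log₁₀(122.4/81.9)]
    = 3.7647 × [0.008484 + 0.052349] = 0.229 m

S_c ≈ 229 mm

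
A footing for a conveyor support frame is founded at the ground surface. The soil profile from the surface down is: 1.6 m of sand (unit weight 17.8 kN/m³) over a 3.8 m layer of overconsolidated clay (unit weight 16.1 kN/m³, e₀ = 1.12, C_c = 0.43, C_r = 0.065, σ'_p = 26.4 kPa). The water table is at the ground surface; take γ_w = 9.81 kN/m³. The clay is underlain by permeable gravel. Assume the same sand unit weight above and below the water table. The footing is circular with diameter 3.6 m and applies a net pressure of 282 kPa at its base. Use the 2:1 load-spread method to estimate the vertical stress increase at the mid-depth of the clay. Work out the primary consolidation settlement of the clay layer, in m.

Mid-depth of clay below the ground surface: z = 1.6 + 3.8/2 = 3.5 m.
Total vertical stress at mid-clay: σ_v = 17.8×1.6 + 16.1×1.9 = 59.07 kPa.
Pore pressure: u = 9.81×(3.5 − 0) = 34.335 kPa.
Initial effective stress: σ'_0 = σ_v − u = 59.07 − 34.335 = 24.735 kPa.
Stress increase at mid-clay by the 2:1 spreading method:
Δσ ≈ qD²/(D+z)² = 282×3.6²/(3.6+3.5)² = 72.5 kPa
Final effective stress: σ'_f = 24.735 + 72.5 = 97.235 kPa.
σ'_f = 97.235 > σ'_p = 26.4 kPa, so the stress path crosses the preconsolidation pressure — recompression up to σ'_p, then virgin compression beyond:
S_c = H/(1+e₀)·[C_r·log₁₀(σ'_p/σ'_0) + C_c·log₁₀(σ'_f/σ'_p)]
    = 3.8/2.12 × [0.065×log₁₀(26.4/24.735) + 0.43×log₁₀(97.235/26.4)]
    = 1.7925 × [0.001839 + 0.24347] = 0.4397 m

S_c ≈ 0.44 m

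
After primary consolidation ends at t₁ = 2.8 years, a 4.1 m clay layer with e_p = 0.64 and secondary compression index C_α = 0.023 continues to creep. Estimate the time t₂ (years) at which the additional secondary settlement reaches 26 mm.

t₂ ≈ 7.93 years

S_s = C_α·H/(1+e_p)·log₁₀(t₂/t₁) ⇒ log₁₀(t₂/t₁) = S_s·(1+e_p)/(C_α·H).
log₁₀(t₂/t₁) = 0.026 × (1+0.64) / (0.023×4.1) = 0.4522
t₂ = t₁ × 10^0.4522 = 2.8 × 2.833 = 7.931 years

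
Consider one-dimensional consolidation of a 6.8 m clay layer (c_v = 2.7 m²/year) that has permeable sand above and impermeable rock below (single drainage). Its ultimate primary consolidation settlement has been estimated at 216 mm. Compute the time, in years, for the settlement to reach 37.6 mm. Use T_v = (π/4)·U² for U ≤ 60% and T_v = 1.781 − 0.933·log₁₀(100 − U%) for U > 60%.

t ≈ 0.408 years

Drainage path length: H_d = H = 6.8 m (single drainage).
U = S(t)/S_ult = 37.6/216 = 0.1741.
U ≤ 60%: T_v = (π/4)·U² = (π/4)×0.17407² = 0.023799.
t = T_v·H_d²/c_v = 0.023799×6.8²/2.7 = 0.4076 years.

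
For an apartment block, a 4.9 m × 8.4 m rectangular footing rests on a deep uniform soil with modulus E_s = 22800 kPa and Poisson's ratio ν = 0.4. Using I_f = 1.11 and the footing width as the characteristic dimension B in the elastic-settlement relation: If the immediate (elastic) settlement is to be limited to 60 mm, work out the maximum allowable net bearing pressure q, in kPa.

q ≈ 299 kPa

S_e = q·B·(1−ν²)/E_s · I_f  ⇒  q = S_e·E_s / (B·(1−ν²)·I_f).
q = 0.06 × 22800 / (4.9 × 0.84 × 1.11) = 299.4 kPa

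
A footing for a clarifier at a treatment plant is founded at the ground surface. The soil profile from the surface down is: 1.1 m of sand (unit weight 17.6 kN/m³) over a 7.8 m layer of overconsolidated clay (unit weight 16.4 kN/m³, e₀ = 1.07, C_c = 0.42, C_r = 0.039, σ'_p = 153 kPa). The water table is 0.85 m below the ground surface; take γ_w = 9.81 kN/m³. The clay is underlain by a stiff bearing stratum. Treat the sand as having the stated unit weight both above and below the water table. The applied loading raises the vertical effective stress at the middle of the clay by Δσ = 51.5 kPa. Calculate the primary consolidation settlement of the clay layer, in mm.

Mid-depth of clay below the ground surface: z = 1.1 + 7.8/2 = 5 m.
Total vertical stress at mid-clay: σ_v = 17.6×1.1 + 16.4×3.9 = 83.32 kPa.
Pore pressure: u = 9.81×(5 − 0.85) = 40.712 kPa.
Initial effective stress: σ'_0 = σ_v − u = 83.32 − 40.712 = 42.608 kPa.
Final effective stress: σ'_f = 42.608 + 51.5 = 94.108 kPa.
σ'_f = 94.108 ≤ σ'_p = 153 kPa, so the clay remains overconsolidated and only the recompression index applies:
S_c = C_r·H/(1+e₀)·log₁₀(σ'_f/σ'_0) = 0.039×7.8/2.07×log₁₀(94.108/42.608)
    = 0.14696 × 0.34414 = 0.05057 m

S_c ≈ 50.6 mm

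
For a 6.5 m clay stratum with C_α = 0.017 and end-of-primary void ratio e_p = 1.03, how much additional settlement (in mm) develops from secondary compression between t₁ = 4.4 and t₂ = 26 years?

Secondary compression: S_s = C_α·H/(1+e_p)·log₁₀(t₂/t₁)
S_s = 0.017×6.5/(1+1.03)×log₁₀(26/4.4)
    = 0.05443 × 0.7715 = 0.042 m

S_s ≈ 42 mm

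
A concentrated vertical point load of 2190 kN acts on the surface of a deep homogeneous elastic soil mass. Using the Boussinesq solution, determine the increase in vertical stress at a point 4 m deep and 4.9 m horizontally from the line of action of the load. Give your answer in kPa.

Δσ_z ≈ 6.61 kPa

Boussinesq vertical stress below a point load on an elastic half-space:
Δσ_z = 3P/(2πz²) · [1 + (r/z)²]^(−5/2)
r/z = 4.9/4 = 1.225; [1+(r/z)²]^(−5/2) = 0.10113.
Δσ_z = 3×2190/(2π×4²) × 0.10113 = 65.353 × 0.10113 = 6.609 kPa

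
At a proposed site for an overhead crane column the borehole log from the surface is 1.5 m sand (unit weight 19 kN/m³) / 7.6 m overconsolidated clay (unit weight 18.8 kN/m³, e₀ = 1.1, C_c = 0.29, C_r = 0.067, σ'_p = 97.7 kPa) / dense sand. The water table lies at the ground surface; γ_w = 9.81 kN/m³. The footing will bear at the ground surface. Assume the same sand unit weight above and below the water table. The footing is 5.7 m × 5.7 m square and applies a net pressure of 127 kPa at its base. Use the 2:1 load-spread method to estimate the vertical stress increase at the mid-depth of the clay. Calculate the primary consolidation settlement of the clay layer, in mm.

Mid-depth of clay below the ground surface: z = 1.5 + 7.6/2 = 5.3 m.
Total vertical stress at mid-clay: σ_v = 19×1.5 + 18.8×3.8 = 99.94 kPa.
Pore pressure: u = 9.81×(5.3 − 0) = 51.993 kPa.
Initial effective stress: σ'_0 = σ_v − u = 99.94 − 51.993 = 47.947 kPa.
Stress increase at mid-clay by the 2:1 spreading method:
Δσ = qBL/((B+z)(L+z)) = 127×5.7×5.7/((5.7+5.3)(5.7+5.3)) = 34.101 kPa
Final effective stress: σ'_f = 47.947 + 34.101 = 82.048 kPa.
σ'_f = 82.048 ≤ σ'_p = 97.7 kPa, so the clay remains overconsolidated and only the recompression index applies:
S_c = C_r·H/(1+e₀)·log₁₀(σ'_f/σ'_0) = 0.067×7.6/2.1×log₁₀(82.048/47.947)
    = 0.24247 × 0.23331 = 0.05657 m

S_c ≈ 56.6 mm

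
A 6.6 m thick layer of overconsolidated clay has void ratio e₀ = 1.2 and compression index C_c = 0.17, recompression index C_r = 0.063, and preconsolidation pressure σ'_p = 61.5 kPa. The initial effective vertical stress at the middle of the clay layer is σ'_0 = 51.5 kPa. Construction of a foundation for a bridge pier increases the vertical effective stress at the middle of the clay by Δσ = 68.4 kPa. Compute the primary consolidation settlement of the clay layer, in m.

Final effective stress: σ'_f = 51.5 + 68.4 = 119.9 kPa.
σ'_f = 119.9 > σ'_p = 61.5 kPa, so the stress path crosses the preconsolidation pressure — recompression up to σ'_p, then virgin compression beyond:
S_c = H/(1+e₀)·[C_r·log₁₀(σ'_p/σ'_0) + C_c·log₁₀(σ'_f/σ'_p)]
    = 6.6/2.2 × [0.063×log₁₀(61.5/51.5) + 0.17×log₁₀(119.9/61.5)]
    = 3 × [0.0048553 + 0.04929] = 0.1624 m

S_c ≈ 0.162 m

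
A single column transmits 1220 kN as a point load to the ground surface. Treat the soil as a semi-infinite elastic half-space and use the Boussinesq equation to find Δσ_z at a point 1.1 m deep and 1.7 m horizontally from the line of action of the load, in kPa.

Δσ_z ≈ 22.8 kPa

Boussinesq vertical stress below a point load on an elastic half-space:
Δσ_z = 3P/(2πz²) · [1 + (r/z)²]^(−5/2)
r/z = 1.7/1.1 = 1.5455; [1+(r/z)²]^(−5/2) = 0.047316.
Δσ_z = 3×1220/(2π×1.1²) × 0.047316 = 481.41 × 0.047316 = 22.78 kPa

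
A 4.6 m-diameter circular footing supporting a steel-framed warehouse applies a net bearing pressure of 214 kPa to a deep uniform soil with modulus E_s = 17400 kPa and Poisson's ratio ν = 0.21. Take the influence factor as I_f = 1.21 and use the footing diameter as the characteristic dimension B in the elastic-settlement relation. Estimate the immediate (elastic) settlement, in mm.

Immediate (elastic) settlement: S_e = q·B·(1−ν²)/E_s · I_f.
S_e = 214 × 4.6 × (1 − 0.21²) / 17400 × 1.21
    = 214 × 4.6 × 0.9559 / 17400 × 1.21
    = 0.06544 m = 65.44 mm

S_e ≈ 65.4 mm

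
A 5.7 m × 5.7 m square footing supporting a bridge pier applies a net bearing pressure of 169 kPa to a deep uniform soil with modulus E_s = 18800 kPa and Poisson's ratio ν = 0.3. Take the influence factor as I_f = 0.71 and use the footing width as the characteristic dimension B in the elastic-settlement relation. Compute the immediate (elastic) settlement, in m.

S_e ≈ 0.0331 m

Immediate (elastic) settlement: S_e = q·B·(1−ν²)/E_s · I_f.
S_e = 169 × 5.7 × (1 − 0.3²) / 18800 × 0.71
    = 169 × 5.7 × 0.91 / 18800 × 0.71
    = 0.03311 m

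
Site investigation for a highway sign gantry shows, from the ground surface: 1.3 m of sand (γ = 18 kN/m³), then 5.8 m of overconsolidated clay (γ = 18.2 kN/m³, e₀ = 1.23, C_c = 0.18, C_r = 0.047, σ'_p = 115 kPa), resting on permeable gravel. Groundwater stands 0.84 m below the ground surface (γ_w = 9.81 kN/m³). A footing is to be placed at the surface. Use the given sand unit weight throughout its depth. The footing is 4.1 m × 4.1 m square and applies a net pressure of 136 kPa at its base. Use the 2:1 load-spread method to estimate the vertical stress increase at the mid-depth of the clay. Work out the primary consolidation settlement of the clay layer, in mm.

Mid-depth of clay below the ground surface: z = 1.3 + 5.8/2 = 4.2 m.
Total vertical stress at mid-clay: σ_v = 18×1.3 + 18.2×2.9 = 76.18 kPa.
Pore pressure: u = 9.81×(4.2 − 0.84) = 32.962 kPa.
Initial effective stress: σ'_0 = σ_v − u = 76.18 − 32.962 = 43.218 kPa.
Stress increase at mid-clay by the 2:1 spreading method:
Δσ = qBL/((B+z)(L+z)) = 136×4.1×4.1/((4.1+4.2)(4.1+4.2)) = 33.186 kPa
Final effective stress: σ'_f = 43.218 + 33.186 = 76.404 kPa.
σ'_f = 76.404 ≤ σ'_p = 115 kPa, so the clay remains overconsolidated and only the recompression index applies:
S_c = C_r·H/(1+e₀)·log₁₀(σ'_f/σ'_0) = 0.047×5.8/2.23×log₁₀(76.404/43.218)
    = 0.12224 × 0.24745 = 0.03025 m

S_c ≈ 30.2 mm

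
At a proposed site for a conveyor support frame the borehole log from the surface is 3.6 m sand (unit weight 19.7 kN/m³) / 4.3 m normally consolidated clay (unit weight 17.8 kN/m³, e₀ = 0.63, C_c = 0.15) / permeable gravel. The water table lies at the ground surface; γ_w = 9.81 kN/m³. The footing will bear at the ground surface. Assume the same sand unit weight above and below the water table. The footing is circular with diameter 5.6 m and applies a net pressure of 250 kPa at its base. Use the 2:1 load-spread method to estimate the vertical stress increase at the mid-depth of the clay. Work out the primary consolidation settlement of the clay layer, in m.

S_c ≈ 0.132 m

Mid-depth of clay below the ground surface: z = 3.6 + 4.3/2 = 5.75 m.
Total vertical stress at mid-clay: σ_v = 19.7×3.6 + 17.8×2.15 = 109.19 kPa.
Pore pressure: u = 9.81×(5.75 − 0) = 56.408 kPa.
Initial effective stress: σ'_0 = σ_v − u = 109.19 − 56.408 = 52.782 kPa.
Stress increase at mid-clay by the 2:1 spreading method:
Δσ ≈ qD²/(D+z)² = 250×5.6²/(5.6+5.75)² = 60.859 kPa
Final effective stress: σ'_f = σ'_0 + Δσ = 52.782 + 60.859 = 113.64 kPa.
Normally consolidated clay, so the full stress increment lies on the virgin compression line:
S_c = C_c·H/(1+e₀)·log₁₀(σ'_f/σ'_0) = 0.15×4.3/(1+0.63)×log₁₀(113.64/52.782)
    = 0.39571 × 0.33305 = 0.1318 m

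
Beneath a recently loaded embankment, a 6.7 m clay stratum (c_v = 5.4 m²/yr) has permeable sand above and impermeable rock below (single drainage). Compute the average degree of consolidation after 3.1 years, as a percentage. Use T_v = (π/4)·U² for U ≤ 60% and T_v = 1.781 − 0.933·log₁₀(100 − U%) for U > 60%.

Drainage path length: H_d = H = 6.7 m (single drainage).
T_v = c_v·t/H_d² = 5.4×3.1/6.7² = 0.37291.
T_v = 0.37291 corresponds to the U > 60% branch:
U = 1 − 10^((1.781 − T_v)/0.933)/100 = 0.677

U ≈ 67.7 %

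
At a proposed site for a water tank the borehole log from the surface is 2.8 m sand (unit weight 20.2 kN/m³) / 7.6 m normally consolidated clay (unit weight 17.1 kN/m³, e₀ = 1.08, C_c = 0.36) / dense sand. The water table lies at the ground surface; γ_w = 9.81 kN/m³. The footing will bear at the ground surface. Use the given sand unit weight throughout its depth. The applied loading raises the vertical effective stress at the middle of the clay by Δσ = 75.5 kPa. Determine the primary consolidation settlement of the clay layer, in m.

S_c ≈ 0.483 m

Mid-depth of clay below the ground surface: z = 2.8 + 7.6/2 = 6.6 m.
Total vertical stress at mid-clay: σ_v = 20.2×2.8 + 17.1×3.8 = 121.54 kPa.
Pore pressure: u = 9.81×(6.6 − 0) = 64.746 kPa.
Initial effective stress: σ'_0 = σ_v − u = 121.54 − 64.746 = 56.794 kPa.
Final effective stress: σ'_f = σ'_0 + Δσ = 56.794 + 75.5 = 132.29 kPa.
Normally consolidated clay, so the full stress increment lies on the virgin compression line:
S_c = C_c·H/(1+e₀)·log₁₀(σ'_f/σ'_0) = 0.36×7.6/(1+1.08)×log₁₀(132.29/56.794)
    = 1.3154 × 0.36722 = 0.483 m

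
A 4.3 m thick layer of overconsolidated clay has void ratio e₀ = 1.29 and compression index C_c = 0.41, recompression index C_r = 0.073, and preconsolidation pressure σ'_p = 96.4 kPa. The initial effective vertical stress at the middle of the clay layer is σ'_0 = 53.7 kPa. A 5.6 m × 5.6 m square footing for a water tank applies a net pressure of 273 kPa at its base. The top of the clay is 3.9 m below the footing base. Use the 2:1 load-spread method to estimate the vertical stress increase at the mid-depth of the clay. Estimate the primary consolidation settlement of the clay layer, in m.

S_c ≈ 0.099 m

Mid-depth of clay below the footing base: z = 3.9 + 4.3/2 = 6.05 m.
Stress increase at mid-clay by the 2:1 spreading method:
Δσ = qBL/((B+z)(L+z)) = 273×5.6×5.6/((5.6+6.05)(5.6+6.05)) = 63.079 kPa
Final effective stress: σ'_f = 53.7 + 63.079 = 116.78 kPa.
σ'_f = 116.78 > σ'_p = 96.4 kPa, so the stress path crosses the preconsolidation pressure — recompression up to σ'_p, then virgin compression beyond:
S_c = H/(1+e₀)·[C_r·log₁₀(σ'_p/σ'_0) + C_c·log₁₀(σ'_f/σ'_p)]
    = 4.3/2.29 × [0.073×log₁₀(96.4/53.7) + 0.41×log₁₀(116.78/96.4)]
    = 1.8777 × [0.01855 + 0.034149] = 0.09895 m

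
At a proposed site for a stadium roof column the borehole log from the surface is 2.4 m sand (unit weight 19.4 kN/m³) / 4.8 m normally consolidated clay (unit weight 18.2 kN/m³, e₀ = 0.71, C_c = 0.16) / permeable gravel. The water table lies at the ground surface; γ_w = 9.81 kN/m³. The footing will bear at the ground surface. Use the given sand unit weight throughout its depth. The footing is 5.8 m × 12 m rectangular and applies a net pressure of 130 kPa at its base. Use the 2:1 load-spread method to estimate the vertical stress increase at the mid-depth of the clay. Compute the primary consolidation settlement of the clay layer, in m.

S_c ≈ 0.152 m

Mid-depth of clay below the ground surface: z = 2.4 + 4.8/2 = 4.8 m.
Total vertical stress at mid-clay: σ_v = 19.4×2.4 + 18.2×2.4 = 90.24 kPa.
Pore pressure: u = 9.81×(4.8 − 0) = 47.088 kPa.
Initial effective stress: σ'_0 = σ_v − u = 90.24 − 47.088 = 43.152 kPa.
Stress increase at mid-clay by the 2:1 spreading method:
Δσ = qBL/((B+z)(L+z)) = 130×5.8×12/((5.8+4.8)(12+4.8)) = 50.809 kPa
Final effective stress: σ'_f = σ'_0 + Δσ = 43.152 + 50.809 = 93.961 kPa.
Normally consolidated clay, so the full stress increment lies on the virgin compression line:
S_c = C_c·H/(1+e₀)·log₁₀(σ'_f/σ'_0) = 0.16×4.8/(1+0.71)×log₁₀(93.961/43.152)
    = 0.44912 × 0.33795 = 0.1518 m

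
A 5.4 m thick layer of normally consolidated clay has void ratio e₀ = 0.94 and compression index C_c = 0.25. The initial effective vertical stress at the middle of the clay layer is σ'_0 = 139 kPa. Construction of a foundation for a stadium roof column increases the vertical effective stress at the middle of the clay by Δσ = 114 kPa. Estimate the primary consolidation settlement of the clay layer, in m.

S_c ≈ 0.181 m

Final effective stress: σ'_f = σ'_0 + Δσ = 139 + 114 = 253 kPa.
Normally consolidated clay, so the full stress increment lies on the virgin compression line:
S_c = C_c·H/(1+e₀)·log₁₀(σ'_f/σ'_0) = 0.25×5.4/(1+0.94)×log₁₀(253/139)
    = 0.69588 × 0.26011 = 0.181 m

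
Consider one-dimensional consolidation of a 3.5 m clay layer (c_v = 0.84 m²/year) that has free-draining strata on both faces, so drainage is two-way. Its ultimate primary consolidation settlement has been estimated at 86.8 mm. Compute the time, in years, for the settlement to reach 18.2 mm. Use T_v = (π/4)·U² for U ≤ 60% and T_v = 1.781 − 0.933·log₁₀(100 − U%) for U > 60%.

Drainage path length: H_d = H/2 = 1.75 m (double drainage).
U = S(t)/S_ult = 18.2/86.8 = 0.2097.
U ≤ 60%: T_v = (π/4)·U² = (π/4)×0.20968² = 0.03453.
t = T_v·H_d²/c_v = 0.03453×1.75²/0.84 = 0.1259 years.

t ≈ 0.126 years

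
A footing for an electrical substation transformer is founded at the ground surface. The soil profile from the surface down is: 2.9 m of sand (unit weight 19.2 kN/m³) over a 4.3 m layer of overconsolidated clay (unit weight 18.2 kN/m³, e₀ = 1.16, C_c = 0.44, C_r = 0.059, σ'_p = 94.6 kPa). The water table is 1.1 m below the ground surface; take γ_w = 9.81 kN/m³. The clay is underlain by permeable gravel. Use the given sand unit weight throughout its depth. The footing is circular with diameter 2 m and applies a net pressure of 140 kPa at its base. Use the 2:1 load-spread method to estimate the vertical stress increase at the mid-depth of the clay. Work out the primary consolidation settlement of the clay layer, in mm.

S_c ≈ 9.34 mm

Mid-depth of clay below the ground surface: z = 2.9 + 4.3/2 = 5.05 m.
Total vertical stress at mid-clay: σ_v = 19.2×2.9 + 18.2×2.15 = 94.81 kPa.
Pore pressure: u = 9.81×(5.05 − 1.1) = 38.75 kPa.
Initial effective stress: σ'_0 = σ_v − u = 94.81 − 38.75 = 56.06 kPa.
Stress increase at mid-clay by the 2:1 spreading method:
Δσ ≈ qD²/(D+z)² = 140×2²/(2+5.05)² = 11.267 kPa
Final effective stress: σ'_f = 56.06 + 11.267 = 67.327 kPa.
σ'_f = 67.327 ≤ σ'_p = 94.6 kPa, so the clay remains overconsolidated and only the recompression index applies:
S_c = C_r·H/(1+e₀)·log₁₀(σ'_f/σ'_0) = 0.059×4.3/2.16×log₁₀(67.327/56.06)
    = 0.11745 × 0.079536 = 0.009342 m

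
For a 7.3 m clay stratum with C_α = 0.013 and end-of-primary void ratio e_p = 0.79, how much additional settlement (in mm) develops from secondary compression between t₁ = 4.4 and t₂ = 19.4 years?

Secondary compression: S_s = C_α·H/(1+e_p)·log₁₀(t₂/t₁)
S_s = 0.013×7.3/(1+0.79)×log₁₀(19.4/4.4)
    = 0.05302 × 0.6443 = 0.03416 m

S_s ≈ 34.2 mm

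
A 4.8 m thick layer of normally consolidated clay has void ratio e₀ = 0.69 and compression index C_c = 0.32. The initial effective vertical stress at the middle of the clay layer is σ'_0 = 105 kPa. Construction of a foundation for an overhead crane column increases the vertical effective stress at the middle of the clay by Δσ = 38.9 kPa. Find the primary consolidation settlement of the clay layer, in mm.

S_c ≈ 124 mm

Final effective stress: σ'_f = σ'_0 + Δσ = 105 + 38.9 = 143.9 kPa.
Normally consolidated clay, so the full stress increment lies on the virgin compression line:
S_c = C_c·H/(1+e₀)·log₁₀(σ'_f/σ'_0) = 0.32×4.8/(1+0.69)×log₁₀(143.9/105)
    = 0.90888 × 0.13687 = 0.1244 m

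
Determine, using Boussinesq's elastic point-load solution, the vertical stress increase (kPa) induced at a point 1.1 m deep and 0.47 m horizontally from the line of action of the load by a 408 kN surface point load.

Δσ_z ≈ 106 kPa

Boussinesq vertical stress below a point load on an elastic half-space:
Δσ_z = 3P/(2πz²) · [1 + (r/z)²]^(−5/2)
r/z = 0.47/1.1 = 0.42727; [1+(r/z)²]^(−5/2) = 0.65757.
Δσ_z = 3×408/(2π×1.1²) × 0.65757 = 161 × 0.65757 = 105.9 kPa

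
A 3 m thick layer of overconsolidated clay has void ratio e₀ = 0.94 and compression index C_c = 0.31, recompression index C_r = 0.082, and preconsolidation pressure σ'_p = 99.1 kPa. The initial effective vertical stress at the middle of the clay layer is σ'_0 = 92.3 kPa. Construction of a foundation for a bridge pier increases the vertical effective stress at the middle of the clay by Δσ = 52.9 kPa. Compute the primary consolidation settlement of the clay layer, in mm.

S_c ≈ 83.4 mm

Final effective stress: σ'_f = 92.3 + 52.9 = 145.2 kPa.
σ'_f = 145.2 > σ'_p = 99.1 kPa, so the stress path crosses the preconsolidation pressure — recompression up to σ'_p, then virgin compression beyond:
S_c = H/(1+e₀)·[C_r·log₁₀(σ'_p/σ'_0) + C_c·log₁₀(σ'_f/σ'_p)]
    = 3/1.94 × [0.082×log₁₀(99.1/92.3) + 0.31×log₁₀(145.2/99.1)]
    = 1.5464 × [0.0025315 + 0.051427] = 0.08344 m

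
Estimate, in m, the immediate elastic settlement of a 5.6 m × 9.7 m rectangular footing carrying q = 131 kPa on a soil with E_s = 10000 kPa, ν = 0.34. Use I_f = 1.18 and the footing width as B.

Immediate (elastic) settlement: S_e = q·B·(1−ν²)/E_s · I_f.
S_e = 131 × 5.6 × (1 − 0.34²) / 10000 × 1.18
    = 131 × 5.6 × 0.8844 / 10000 × 1.18
    = 0.07656 m

S_e ≈ 0.0766 m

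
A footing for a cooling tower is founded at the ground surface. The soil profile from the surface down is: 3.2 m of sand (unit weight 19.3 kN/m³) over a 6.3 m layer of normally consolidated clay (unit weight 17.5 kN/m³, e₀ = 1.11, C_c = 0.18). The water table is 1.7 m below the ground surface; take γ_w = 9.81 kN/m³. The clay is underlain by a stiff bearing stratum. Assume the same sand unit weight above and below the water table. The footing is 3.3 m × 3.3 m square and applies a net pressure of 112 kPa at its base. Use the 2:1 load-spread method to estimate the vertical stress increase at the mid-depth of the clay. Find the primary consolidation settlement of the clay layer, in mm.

S_c ≈ 39.4 mm

Mid-depth of clay below the ground surface: z = 3.2 + 6.3/2 = 6.35 m.
Total vertical stress at mid-clay: σ_v = 19.3×3.2 + 17.5×3.15 = 116.89 kPa.
Pore pressure: u = 9.81×(6.35 − 1.7) = 45.617 kPa.
Initial effective stress: σ'_0 = σ_v − u = 116.89 − 45.617 = 71.273 kPa.
Stress increase at mid-clay by the 2:1 spreading method:
Δσ = qBL/((B+z)(L+z)) = 112×3.3×3.3/((3.3+6.35)(3.3+6.35)) = 13.098 kPa
Final effective stress: σ'_f = σ'_0 + Δσ = 71.273 + 13.098 = 84.371 kPa.
Normally consolidated clay, so the full stress increment lies on the virgin compression line:
S_c = C_c·H/(1+e₀)·log₁₀(σ'_f/σ'_0) = 0.18×6.3/(1+1.11)×log₁₀(84.371/71.273)
    = 0.53744 × 0.073268 = 0.03938 m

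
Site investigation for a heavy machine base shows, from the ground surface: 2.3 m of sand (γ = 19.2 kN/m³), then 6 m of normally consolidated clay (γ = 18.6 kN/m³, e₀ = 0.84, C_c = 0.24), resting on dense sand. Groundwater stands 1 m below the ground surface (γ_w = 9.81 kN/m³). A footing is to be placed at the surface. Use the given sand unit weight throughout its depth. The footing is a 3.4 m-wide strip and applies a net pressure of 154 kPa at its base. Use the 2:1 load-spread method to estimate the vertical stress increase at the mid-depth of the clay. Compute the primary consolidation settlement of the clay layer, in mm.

S_c ≈ 243 mm

Mid-depth of clay below the ground surface: z = 2.3 + 6/2 = 5.3 m.
Total vertical stress at mid-clay: σ_v = 19.2×2.3 + 18.6×3 = 99.96 kPa.
Pore pressure: u = 9.81×(5.3 − 1) = 42.183 kPa.
Initial effective stress: σ'_0 = σ_v − u = 99.96 − 42.183 = 57.777 kPa.
Stress increase at mid-clay by the 2:1 spreading method:
Δσ = qB/(B+z) = 154×3.4/(3.4+5.3) = 60.184 kPa
Final effective stress: σ'_f = σ'_0 + Δσ = 57.777 + 60.184 = 117.96 kPa.
Normally consolidated clay, so the full stress increment lies on the virgin compression line:
S_c = C_c·H/(1+e₀)·log₁₀(σ'_f/σ'_0) = 0.24×6/(1+0.84)×log₁₀(117.96/57.777)
    = 0.78261 × 0.30998 = 0.2426 m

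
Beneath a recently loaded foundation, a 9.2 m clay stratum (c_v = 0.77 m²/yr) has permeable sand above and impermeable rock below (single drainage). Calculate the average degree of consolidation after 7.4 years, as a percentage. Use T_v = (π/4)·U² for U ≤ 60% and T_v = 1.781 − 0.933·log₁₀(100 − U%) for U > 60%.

Drainage path length: H_d = H = 9.2 m (single drainage).
T_v = c_v·t/H_d² = 0.77×7.4/9.2² = 0.06732.
T_v = 0.06732 corresponds to the U ≤ 60% branch:
U = √(4T_v/π) = 0.2928

U ≈ 29.3 %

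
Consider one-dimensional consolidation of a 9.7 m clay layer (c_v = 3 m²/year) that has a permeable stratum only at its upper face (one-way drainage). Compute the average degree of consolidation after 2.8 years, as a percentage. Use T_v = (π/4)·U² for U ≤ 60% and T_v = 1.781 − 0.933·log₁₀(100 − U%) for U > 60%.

Drainage path length: H_d = H = 9.7 m (single drainage).
T_v = c_v·t/H_d² = 3×2.8/9.7² = 0.089276.
T_v = 0.089276 corresponds to the U ≤ 60% branch:
U = √(4T_v/π) = 0.3371

U ≈ 33.7 %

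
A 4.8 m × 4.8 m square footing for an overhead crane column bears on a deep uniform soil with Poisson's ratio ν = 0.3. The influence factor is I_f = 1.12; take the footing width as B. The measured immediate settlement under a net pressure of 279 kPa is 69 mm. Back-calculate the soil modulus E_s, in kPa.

S_e = q·B·(1−ν²)/E_s · I_f  ⇒  E_s = q·B·(1−ν²)·I_f / S_e.
E_s = 279 × 4.8 × 0.91 × 1.12 / 0.069 = 19780 kPa

E_s ≈ 19800 kPa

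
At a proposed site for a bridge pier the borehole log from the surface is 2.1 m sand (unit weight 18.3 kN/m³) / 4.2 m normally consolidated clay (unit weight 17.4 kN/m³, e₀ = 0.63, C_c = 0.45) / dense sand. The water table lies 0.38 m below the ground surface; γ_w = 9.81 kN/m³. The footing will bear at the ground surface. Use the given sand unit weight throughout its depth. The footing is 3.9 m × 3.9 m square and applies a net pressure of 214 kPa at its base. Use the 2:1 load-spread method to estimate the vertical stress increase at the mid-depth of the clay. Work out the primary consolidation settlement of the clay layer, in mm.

Mid-depth of clay below the ground surface: z = 2.1 + 4.2/2 = 4.2 m.
Total vertical stress at mid-clay: σ_v = 18.3×2.1 + 17.4×2.1 = 74.97 kPa.
Pore pressure: u = 9.81×(4.2 − 0.38) = 37.474 kPa.
Initial effective stress: σ'_0 = σ_v − u = 74.97 − 37.474 = 37.496 kPa.
Stress increase at mid-clay by the 2:1 spreading method:
Δσ = qBL/((B+z)(L+z)) = 214×3.9×3.9/((3.9+4.2)(3.9+4.2)) = 49.61 kPa
Final effective stress: σ'_f = σ'_0 + Δσ = 37.496 + 49.61 = 87.106 kPa.
Normally consolidated clay, so the full stress increment lies on the virgin compression line:
S_c = C_c·H/(1+e₀)·log₁₀(σ'_f/σ'_0) = 0.45×4.2/(1+0.63)×log₁₀(87.106/37.496)
    = 1.1595 × 0.36606 = 0.4244 m

S_c ≈ 424 mm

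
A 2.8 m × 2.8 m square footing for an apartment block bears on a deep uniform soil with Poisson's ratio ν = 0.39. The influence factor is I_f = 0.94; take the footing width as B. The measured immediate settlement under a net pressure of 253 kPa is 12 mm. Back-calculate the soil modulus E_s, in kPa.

E_s ≈ 47100 kPa

S_e = q·B·(1−ν²)/E_s · I_f  ⇒  E_s = q·B·(1−ν²)·I_f / S_e.
E_s = 253 × 2.8 × 0.8479 × 0.94 / 0.012 = 47050 kPa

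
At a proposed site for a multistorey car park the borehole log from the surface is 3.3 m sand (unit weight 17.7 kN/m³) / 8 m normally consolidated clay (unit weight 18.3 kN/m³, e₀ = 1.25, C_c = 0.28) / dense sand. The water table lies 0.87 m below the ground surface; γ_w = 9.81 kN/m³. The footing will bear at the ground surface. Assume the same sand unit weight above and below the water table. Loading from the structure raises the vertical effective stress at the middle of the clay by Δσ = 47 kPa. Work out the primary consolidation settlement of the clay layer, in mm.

S_c ≈ 226 mm

Mid-depth of clay below the ground surface: z = 3.3 + 8/2 = 7.3 m.
Total vertical stress at mid-clay: σ_v = 17.7×3.3 + 18.3×4 = 131.61 kPa.
Pore pressure: u = 9.81×(7.3 − 0.87) = 63.078 kPa.
Initial effective stress: σ'_0 = σ_v − u = 131.61 − 63.078 = 68.532 kPa.
Final effective stress: σ'_f = σ'_0 + Δσ = 68.532 + 47 = 115.53 kPa.
Normally consolidated clay, so the full stress increment lies on the virgin compression line:
S_c = C_c·H/(1+e₀)·log₁₀(σ'_f/σ'_0) = 0.28×8/(1+1.25)×log₁₀(115.53/68.532)
    = 0.99556 × 0.2268 = 0.2258 m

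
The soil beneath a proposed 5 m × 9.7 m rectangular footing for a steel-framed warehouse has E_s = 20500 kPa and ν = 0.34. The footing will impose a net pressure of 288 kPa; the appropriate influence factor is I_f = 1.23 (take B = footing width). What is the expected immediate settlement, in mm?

S_e ≈ 76.4 mm

Immediate (elastic) settlement: S_e = q·B·(1−ν²)/E_s · I_f.
S_e = 288 × 5 × (1 − 0.34²) / 20500 × 1.23
    = 288 × 5 × 0.8844 / 20500 × 1.23
    = 0.07641 m = 76.41 mm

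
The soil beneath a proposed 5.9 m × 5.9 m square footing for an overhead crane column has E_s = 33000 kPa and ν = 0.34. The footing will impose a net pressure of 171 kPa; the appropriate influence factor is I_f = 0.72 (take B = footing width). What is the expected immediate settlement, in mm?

Immediate (elastic) settlement: S_e = q·B·(1−ν²)/E_s · I_f.
S_e = 171 × 5.9 × (1 − 0.34²) / 33000 × 0.72
    = 171 × 5.9 × 0.8844 / 33000 × 0.72
    = 0.01947 m = 19.47 mm

S_e ≈ 19.5 mm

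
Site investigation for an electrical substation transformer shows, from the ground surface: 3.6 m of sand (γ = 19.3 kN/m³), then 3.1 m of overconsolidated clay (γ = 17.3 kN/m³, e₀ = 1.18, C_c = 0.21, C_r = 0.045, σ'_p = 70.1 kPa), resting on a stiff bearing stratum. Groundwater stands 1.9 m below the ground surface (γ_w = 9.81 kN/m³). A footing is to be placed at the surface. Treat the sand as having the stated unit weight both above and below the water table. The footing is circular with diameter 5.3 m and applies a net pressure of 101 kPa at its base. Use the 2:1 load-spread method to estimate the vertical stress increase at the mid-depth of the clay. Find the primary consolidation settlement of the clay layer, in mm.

Mid-depth of clay below the ground surface: z = 3.6 + 3.1/2 = 5.15 m.
Total vertical stress at mid-clay: σ_v = 19.3×3.6 + 17.3×1.55 = 96.295 kPa.
Pore pressure: u = 9.81×(5.15 − 1.9) = 31.883 kPa.
Initial effective stress: σ'_0 = σ_v − u = 96.295 − 31.883 = 64.412 kPa.
Stress increase at mid-clay by the 2:1 spreading method:
Δσ ≈ qD²/(D+z)² = 101×5.3²/(5.3+5.15)² = 25.98 kPa
Final effective stress: σ'_f = 64.412 + 25.98 = 90.392 kPa.
σ'_f = 90.392 > σ'_p = 70.1 kPa, so the stress path crosses the preconsolidation pressure — recompression up to σ'_p, then virgin compression beyond:
S_c = H/(1+e₀)·[C_r·log₁₀(σ'_p/σ'_0) + C_c·log₁₀(σ'_f/σ'_p)]
    = 3.1/2.18 × [0.045×log₁₀(70.1/64.412) + 0.21×log₁₀(90.392/70.1)]
    = 1.422 × [0.0016538 + 0.023187] = 0.03532 m

S_c ≈ 35.3 mm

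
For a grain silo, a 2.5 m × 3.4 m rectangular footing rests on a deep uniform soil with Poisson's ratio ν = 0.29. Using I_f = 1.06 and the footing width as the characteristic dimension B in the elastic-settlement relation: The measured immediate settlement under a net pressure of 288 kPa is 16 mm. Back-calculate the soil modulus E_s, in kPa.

S_e = q·B·(1−ν²)/E_s · I_f  ⇒  E_s = q·B·(1−ν²)·I_f / S_e.
E_s = 288 × 2.5 × 0.9159 × 1.06 / 0.016 = 43690 kPa

E_s ≈ 43700 kPa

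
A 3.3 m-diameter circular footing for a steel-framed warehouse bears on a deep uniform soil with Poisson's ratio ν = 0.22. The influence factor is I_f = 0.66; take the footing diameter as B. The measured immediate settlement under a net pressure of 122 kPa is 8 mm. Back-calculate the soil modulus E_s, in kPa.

S_e = q·B·(1−ν²)/E_s · I_f  ⇒  E_s = q·B·(1−ν²)·I_f / S_e.
E_s = 122 × 3.3 × 0.9516 × 0.66 / 0.008 = 31610 kPa

E_s ≈ 31600 kPa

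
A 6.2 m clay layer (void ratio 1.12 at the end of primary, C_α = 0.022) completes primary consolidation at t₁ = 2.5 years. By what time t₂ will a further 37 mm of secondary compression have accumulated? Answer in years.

S_s = C_α·H/(1+e_p)·log₁₀(t₂/t₁) ⇒ log₁₀(t₂/t₁) = S_s·(1+e_p)/(C_α·H).
log₁₀(t₂/t₁) = 0.037 × (1+1.12) / (0.022×6.2) = 0.5751
t₂ = t₁ × 10^0.5751 = 2.5 × 3.759 = 9.398 years

t₂ ≈ 9.4 years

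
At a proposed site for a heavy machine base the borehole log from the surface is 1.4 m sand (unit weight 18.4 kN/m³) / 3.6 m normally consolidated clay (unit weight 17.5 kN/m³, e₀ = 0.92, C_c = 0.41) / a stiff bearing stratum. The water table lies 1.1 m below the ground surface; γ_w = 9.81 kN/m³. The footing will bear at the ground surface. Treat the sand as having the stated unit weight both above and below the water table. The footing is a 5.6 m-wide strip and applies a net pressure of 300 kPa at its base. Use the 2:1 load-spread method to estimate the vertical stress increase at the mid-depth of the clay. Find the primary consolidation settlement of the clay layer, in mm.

Mid-depth of clay below the ground surface: z = 1.4 + 3.6/2 = 3.2 m.
Total vertical stress at mid-clay: σ_v = 18.4×1.4 + 17.5×1.8 = 57.26 kPa.
Pore pressure: u = 9.81×(3.2 − 1.1) = 20.601 kPa.
Initial effective stress: σ'_0 = σ_v − u = 57.26 − 20.601 = 36.659 kPa.
Stress increase at mid-clay by the 2:1 spreading method:
Δσ = qB/(B+z) = 300×5.6/(5.6+3.2) = 190.91 kPa
Final effective stress: σ'_f = σ'_0 + Δσ = 36.659 + 190.91 = 227.57 kPa.
Normally consolidated clay, so the full stress increment lies on the virgin compression line:
S_c = C_c·H/(1+e₀)·log₁₀(σ'_f/σ'_0) = 0.41×3.6/(1+0.92)×log₁₀(227.57/36.659)
    = 0.76875 × 0.79293 = 0.6096 m

S_c ≈ 610 mm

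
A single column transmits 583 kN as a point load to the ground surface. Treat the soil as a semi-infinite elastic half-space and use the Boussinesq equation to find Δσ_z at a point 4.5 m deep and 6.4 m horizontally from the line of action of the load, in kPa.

Δσ_z ≈ 0.865 kPa

Boussinesq vertical stress below a point load on an elastic half-space:
Δσ_z = 3P/(2πz²) · [1 + (r/z)²]^(−5/2)
r/z = 6.4/4.5 = 1.4222; [1+(r/z)²]^(−5/2) = 0.062952.
Δσ_z = 3×583/(2π×4.5²) × 0.062952 = 13.746 × 0.062952 = 0.8653 kPa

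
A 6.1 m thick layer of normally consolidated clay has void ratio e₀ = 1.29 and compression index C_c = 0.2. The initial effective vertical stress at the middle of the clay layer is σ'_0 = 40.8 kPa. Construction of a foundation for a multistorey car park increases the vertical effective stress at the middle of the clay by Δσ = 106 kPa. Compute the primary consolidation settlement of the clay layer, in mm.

Final effective stress: σ'_f = σ'_0 + Δσ = 40.8 + 106 = 146.8 kPa.
Normally consolidated clay, so the full stress increment lies on the virgin compression line:
S_c = C_c·H/(1+e₀)·log₁₀(σ'_f/σ'_0) = 0.2×6.1/(1+1.29)×log₁₀(146.8/40.8)
    = 0.53275 × 0.55607 = 0.2962 m

S_c ≈ 296 mm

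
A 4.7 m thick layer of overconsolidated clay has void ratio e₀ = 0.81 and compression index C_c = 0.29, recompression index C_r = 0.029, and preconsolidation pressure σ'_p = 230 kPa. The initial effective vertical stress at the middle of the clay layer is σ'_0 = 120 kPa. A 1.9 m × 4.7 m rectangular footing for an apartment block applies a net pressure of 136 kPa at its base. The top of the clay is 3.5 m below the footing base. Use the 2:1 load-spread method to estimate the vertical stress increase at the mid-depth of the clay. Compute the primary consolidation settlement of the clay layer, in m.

Mid-depth of clay below the footing base: z = 3.5 + 4.7/2 = 5.85 m.
Stress increase at mid-clay by the 2:1 spreading method:
Δσ = qBL/((B+z)(L+z)) = 136×1.9×4.7/((1.9+5.85)(4.7+5.85)) = 14.854 kPa
Final effective stress: σ'_f = 120 + 14.854 = 134.85 kPa.
σ'_f = 134.85 ≤ σ'_p = 230 kPa, so the clay remains overconsolidated and only the recompression index applies:
S_c = C_r·H/(1+e₀)·log₁₀(σ'_f/σ'_0) = 0.029×4.7/1.81×log₁₀(134.85/120)
    = 0.075304 × 0.05067 = 0.003816 m

S_c ≈ 0.00382 m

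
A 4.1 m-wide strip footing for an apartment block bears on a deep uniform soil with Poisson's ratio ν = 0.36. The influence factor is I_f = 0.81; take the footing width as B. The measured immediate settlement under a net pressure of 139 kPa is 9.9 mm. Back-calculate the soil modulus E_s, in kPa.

E_s ≈ 40600 kPa

S_e = q·B·(1−ν²)/E_s · I_f  ⇒  E_s = q·B·(1−ν²)·I_f / S_e.
E_s = 139 × 4.1 × 0.8704 × 0.81 / 0.0099 = 40590 kPa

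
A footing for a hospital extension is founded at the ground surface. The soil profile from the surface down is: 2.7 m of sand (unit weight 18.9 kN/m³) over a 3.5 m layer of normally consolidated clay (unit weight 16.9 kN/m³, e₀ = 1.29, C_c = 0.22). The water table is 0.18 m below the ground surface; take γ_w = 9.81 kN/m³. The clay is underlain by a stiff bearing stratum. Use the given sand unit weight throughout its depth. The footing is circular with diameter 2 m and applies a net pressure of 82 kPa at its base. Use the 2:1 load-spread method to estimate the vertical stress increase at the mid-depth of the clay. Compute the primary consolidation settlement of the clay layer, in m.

Mid-depth of clay below the ground surface: z = 2.7 + 3.5/2 = 4.45 m.
Total vertical stress at mid-clay: σ_v = 18.9×2.7 + 16.9×1.75 = 80.605 kPa.
Pore pressure: u = 9.81×(4.45 − 0.18) = 41.889 kPa.
Initial effective stress: σ'_0 = σ_v − u = 80.605 − 41.889 = 38.716 kPa.
Stress increase at mid-clay by the 2:1 spreading method:
Δσ ≈ qD²/(D+z)² = 82×2²/(2+4.45)² = 7.8841 kPa
Final effective stress: σ'_f = σ'_0 + Δσ = 38.716 + 7.8841 = 46.6 kPa.
Normally consolidated clay, so the full stress increment lies on the virgin compression line:
S_c = C_c·H/(1+e₀)·log₁₀(σ'_f/σ'_0) = 0.22×3.5/(1+1.29)×log₁₀(46.6/38.716)
    = 0.33624 × 0.080495 = 0.02707 m

S_c ≈ 0.0271 m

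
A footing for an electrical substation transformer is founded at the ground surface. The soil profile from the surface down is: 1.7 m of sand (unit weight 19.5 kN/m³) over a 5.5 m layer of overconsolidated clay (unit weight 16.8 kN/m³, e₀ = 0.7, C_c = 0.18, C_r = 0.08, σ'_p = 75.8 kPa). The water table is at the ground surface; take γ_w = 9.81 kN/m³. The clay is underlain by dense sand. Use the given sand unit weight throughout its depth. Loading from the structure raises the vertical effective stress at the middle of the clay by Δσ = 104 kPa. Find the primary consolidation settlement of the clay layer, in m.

Mid-depth of clay below the ground surface: z = 1.7 + 5.5/2 = 4.45 m.
Total vertical stress at mid-clay: σ_v = 19.5×1.7 + 16.8×2.75 = 79.35 kPa.
Pore pressure: u = 9.81×(4.45 − 0) = 43.655 kPa.
Initial effective stress: σ'_0 = σ_v − u = 79.35 − 43.655 = 35.695 kPa.
Final effective stress: σ'_f = 35.695 + 104 = 139.69 kPa.
σ'_f = 139.69 > σ'_p = 75.8 kPa, so the stress path crosses the preconsolidation pressure — recompression up to σ'_p, then virgin compression beyond:
S_c = H/(1+e₀)·[C_r·log₁₀(σ'_p/σ'_0) + C_c·log₁₀(σ'_f/σ'_p)]
    = 5.5/1.7 × [0.08×log₁₀(75.8/35.695) + 0.18×log₁₀(139.69/75.8)]
    = 3.2353 × [0.026165 + 0.047789] = 0.2393 m

S_c ≈ 0.239 m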